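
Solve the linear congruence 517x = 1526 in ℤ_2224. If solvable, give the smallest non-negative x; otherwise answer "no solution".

1358

First find gcd(517, 2224):
2224 = 4×517 + 156
517 = 3×156 + 49
156 = 3×49 + 9
49 = 5×9 + 4
9 = 2×4 + 1
4 = 4×1 + 0
gcd = 1, so a unique solution mod 2224 exists.
Back-substitute for the Bézout coefficients:
1 = 9 − 2·4
1 = −2·49 + 11·9
1 = 11·156 − 35·49
1 = −35·517 + 116·156
1 = 116·2224 − 499·517
So 517·(-499) ≡ 1 (mod 2224), giving 517⁻¹ ≡ 1725.
x ≡ 517⁻¹·1526 ≡ 1725·1526 ≡ 1358 (mod 2224).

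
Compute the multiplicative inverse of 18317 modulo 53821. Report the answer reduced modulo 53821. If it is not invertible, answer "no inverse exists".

Run Euclid on (53821, 18317):
53821 = 2·18317 + 17187
18317 = 1·17187 + 1130
17187 = 15·1130 + 237
1130 = 4·237 + 182
237 = 1·182 + 55
182 = 3·55 + 17
55 = 3·17 + 4
17 = 4·4 + 1
4 = 4·1 + 0
The gcd is 1. Working backward:
1 = 17 − 4·4
1 = −4·55 + 13·17
1 = 13·182 − 43·55
1 = −43·237 + 56·182
1 = 56·1130 − 267·237
1 = −267·17187 + 4061·1130
1 = 4061·18317 − 4328·17187
1 = −4328·53821 + 12717·18317
So 18317·12717 ≡ 1 (mod 53821).

12717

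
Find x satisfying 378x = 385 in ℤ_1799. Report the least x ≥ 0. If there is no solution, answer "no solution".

120

First find gcd(378, 1799):
1799 = 4·378 + 287
378 = 1·287 + 91
287 = 3·91 + 14
91 = 6·14 + 7
14 = 2·7 + 0
gcd = 7 and 7 | 385, so solutions exist. Divide through by 7: 54x ≡ 55 (mod 257).
Now find 54⁻¹ mod 257:
257 = 4*54 + 41
54 = 1*41 + 13
41 = 3*13 + 2
13 = 6*2 + 1
2 = 2*1 + 0
Back-substitute:
1 = 13 − 6·2
1 = −6·41 + 19·13
1 = 19·54 − 25·41
1 = −25·257 + 119·54
So 54⁻¹ ≡ 119 (mod 257).
Then x ≡ 119·55 ≡ 120 (mod 257); the smallest non-negative solution is x = 120.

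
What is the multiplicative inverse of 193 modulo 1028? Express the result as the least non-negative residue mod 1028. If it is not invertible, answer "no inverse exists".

Extended Euclidean algorithm:
1028 = 5×193 + 63
193 = 3×63 + 4
63 = 15×4 + 3
4 = 1×3 + 1
3 = 3×1 + 0
Since gcd(193, 1028) = 1, back-substitute to write 1 as a combination:
1 = 4 − 3
1 = −63 + 16·4
1 = 16·193 − 49·63
1 = −49·1028 + 261·193
So 193·261 ≡ 1 (mod 1028).

261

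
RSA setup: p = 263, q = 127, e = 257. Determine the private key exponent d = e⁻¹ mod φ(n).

18497

φ(n) = (p−1)(q−1) = 262·126 = 33012.
Need d with 257·d ≡ 1 (mod 33012). Apply the extended Euclidean algorithm:
33012 = 128·257 + 116
257 = 2·116 + 25
116 = 4·25 + 16
25 = 1·16 + 9
16 = 1·9 + 7
9 = 1·7 + 2
7 = 3·2 + 1
2 = 2·1 + 0
Back-substitute:
1 = 7 − 3·2
1 = −3·9 + 4·7
1 = 4·16 − 7·9
1 = −7·25 + 11·16
1 = 11·116 − 51·25
1 = −51·257 + 113·116
1 = 113·33012 − 14515·257
So 257·(-14515) ≡ 1 (mod 33012), hence d ≡ -14515 ≡ 18497 (mod 33012).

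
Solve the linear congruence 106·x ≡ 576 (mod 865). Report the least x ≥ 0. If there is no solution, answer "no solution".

136

First find gcd(106, 865):
865 = 8×106 + 17
106 = 6×17 + 4
17 = 4×4 + 1
4 = 4×1 + 0
gcd = 1, so a unique solution mod 865 exists.
Back-substitute for the Bézout coefficients:
1 = 17 − 4·4
1 = −4·106 + 25·17
1 = 25·865 − 204·106
So 106·(-204) ≡ 1 (mod 865), giving 106⁻¹ ≡ 661.
x ≡ 106⁻¹·576 ≡ 661·576 ≡ 136 (mod 865).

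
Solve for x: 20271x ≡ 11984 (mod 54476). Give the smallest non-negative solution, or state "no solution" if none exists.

16872

First find gcd(20271, 54476):
54476 = 2·20271 + 13934
20271 = 1·13934 + 6337
13934 = 2·6337 + 1260
6337 = 5·1260 + 37
1260 = 34·37 + 2
37 = 18·2 + 1
2 = 2·1 + 0
gcd = 1, so a unique solution mod 54476 exists.
Back-substitute for the Bézout coefficients:
1 = 37 − 18·2
1 = −18·1260 + 613·37
1 = 613·6337 − 3083·1260
1 = −3083·13934 + 6779·6337
1 = 6779·20271 − 9862·13934
1 = −9862·54476 + 26503·20271
So 20271·(26503) ≡ 1 (mod 54476), giving 20271⁻¹ ≡ 26503.
x ≡ 20271⁻¹·11984 ≡ 26503·11984 ≡ 16872 (mod 54476).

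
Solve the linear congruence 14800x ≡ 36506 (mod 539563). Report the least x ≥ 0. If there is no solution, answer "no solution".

478974

First find gcd(14800, 539563):
539563 = 36×14800 + 6763
14800 = 2×6763 + 1274
6763 = 5×1274 + 393
1274 = 3×393 + 95
393 = 4×95 + 13
95 = 7×13 + 4
13 = 3×4 + 1
4 = 4×1 + 0
gcd = 1, so a unique solution mod 539563 exists.
Back-substitute for the Bézout coefficients:
1 = 13 − 3·4
1 = −3·95 + 22·13
1 = 22·393 − 91·95
1 = −91·1274 + 295·393
1 = 295·6763 − 1566·1274
1 = −1566·14800 + 3427·6763
1 = 3427·539563 − 124938·14800
So 14800·(-124938) ≡ 1 (mod 539563), giving 14800⁻¹ ≡ 414625.
x ≡ 14800⁻¹·36506 ≡ 414625·36506 ≡ 478974 (mod 539563).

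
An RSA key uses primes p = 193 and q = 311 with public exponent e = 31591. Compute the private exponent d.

10711

φ(n) = (p−1)(q−1) = 192·310 = 59520.
Need d with 31591·d ≡ 1 (mod 59520). Apply the extended Euclidean algorithm:
59520 = 1*31591 + 27929
31591 = 1*27929 + 3662
27929 = 7*3662 + 2295
3662 = 1*2295 + 1367
2295 = 1*1367 + 928
1367 = 1*928 + 439
928 = 2*439 + 50
439 = 8*50 + 39
50 = 1*39 + 11
39 = 3*11 + 6
11 = 1*6 + 5
6 = 1*5 + 1
5 = 5*1 + 0
Back-substitute:
1 = 6 − 5
1 = −11 + 2·6
1 = 2·39 − 7·11
1 = −7·50 + 9·39
1 = 9·439 − 79·50
1 = −79·928 + 167·439
1 = 167·1367 − 246·928
1 = −246·2295 + 413·1367
1 = 413·3662 − 659·2295
1 = −659·27929 + 5026·3662
1 = 5026·31591 − 5685·27929
1 = −5685·59520 + 10711·31591
So 31591·10711 ≡ 1 (mod 59520), hence d = 10711.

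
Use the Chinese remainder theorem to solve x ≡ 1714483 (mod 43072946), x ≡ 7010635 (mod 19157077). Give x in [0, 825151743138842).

Write x = 1714483 + 43072946·k. Then 43072946·k ≡ 7010635 − 1714483 ≡ 5296152 (mod 19157077).
Need 43072946⁻¹ mod 19157077. Extended Euclid on (19157077, 4758792):
19157077 = 4×4758792 + 121909
4758792 = 39×121909 + 4341
121909 = 28×4341 + 361
4341 = 12×361 + 9
361 = 40×9 + 1
9 = 9×1 + 0
Back-substitute:
1 = 361 − 40·9
1 = −40·4341 + 481·361
1 = 481·121909 − 13508·4341
1 = −13508·4758792 + 527293·121909
1 = 527293·19157077 − 2122680·4758792
43072946⁻¹ ≡ 17034397 (mod 19157077), so k ≡ 17034397·5296152 ≡ 7353935 (mod 19157077).
x = 1714483 + 43072946·7353935 = 316755646856993.

316755646856993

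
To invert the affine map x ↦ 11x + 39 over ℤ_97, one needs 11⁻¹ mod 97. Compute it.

53

Run Euclid on (97, 11):
97 = 8·11 + 9
11 = 1·9 + 2
9 = 4·2 + 1
2 = 2·1 + 0
gcd = 1, so the inverse exists. Back-substitute:
1 = 9 − 4·2
1 = −4·11 + 5·9
1 = 5·97 − 44·11
Thus 11·(-44) ≡ 1 (mod 97); reducing, -44 mod 97 = 53.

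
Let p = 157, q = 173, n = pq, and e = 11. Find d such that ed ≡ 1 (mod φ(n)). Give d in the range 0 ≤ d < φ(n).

17075

φ(n) = (p−1)(q−1) = 156·172 = 26832.
Need d with 11·d ≡ 1 (mod 26832). Apply the extended Euclidean algorithm:
26832 = 2439×11 + 3
11 = 3×3 + 2
3 = 1×2 + 1
2 = 2×1 + 0
Back-substitute:
1 = 3 − 2
1 = −11 + 4·3
1 = 4·26832 − 9757·11
So 11·(-9757) ≡ 1 (mod 26832), hence d ≡ -9757 ≡ 17075 (mod 26832).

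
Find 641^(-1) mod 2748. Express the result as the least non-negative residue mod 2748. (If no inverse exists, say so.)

2285

Apply the Euclidean algorithm to 2748 and 641:
2748 = 4×641 + 184
641 = 3×184 + 89
184 = 2×89 + 6
89 = 14×6 + 5
6 = 1×5 + 1
5 = 5×1 + 0
gcd = 1, so the inverse exists. Back-substitute:
1 = 6 − 5
1 = −89 + 15·6
1 = 15·184 − 31·89
1 = −31·641 + 108·184
1 = 108·2748 − 463·641
Thus 641·(-463) ≡ 1 (mod 2748); reducing, -463 mod 2748 = 2285.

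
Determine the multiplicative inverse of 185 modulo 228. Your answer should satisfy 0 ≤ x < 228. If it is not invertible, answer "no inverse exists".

53

Apply the Euclidean algorithm to 228 and 185:
228 = 1*185 + 43
185 = 4*43 + 13
43 = 3*13 + 4
13 = 3*4 + 1
4 = 4*1 + 0
Since gcd(185, 228) = 1, back-substitute to write 1 as a combination:
1 = 13 − 3·4
1 = −3·43 + 10·13
1 = 10·185 − 43·43
1 = −43·228 + 53·185
So 185·53 ≡ 1 (mod 228).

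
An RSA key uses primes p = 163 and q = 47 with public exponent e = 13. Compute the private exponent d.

2293

φ(n) = (p−1)(q−1) = 162·46 = 7452.
Need d with 13·d ≡ 1 (mod 7452). Apply the extended Euclidean algorithm:
7452 = 573·13 + 3
13 = 4·3 + 1
3 = 3·1 + 0
Back-substitute:
1 = 13 − 4·3
1 = −4·7452 + 2293·13
So 13·2293 ≡ 1 (mod 7452), hence d = 2293.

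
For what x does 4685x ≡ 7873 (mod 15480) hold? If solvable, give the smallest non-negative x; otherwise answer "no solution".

gcd(4685, 15480):
15480 = 3·4685 + 1425
4685 = 3·1425 + 410
1425 = 3·410 + 195
410 = 2·195 + 20
195 = 9·20 + 15
20 = 1·15 + 5
15 = 3·5 + 0
gcd = 5, but 5 ∤ 7873, so the congruence has no solution.

no solution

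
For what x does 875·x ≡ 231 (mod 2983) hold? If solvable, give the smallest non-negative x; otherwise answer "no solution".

First find gcd(875, 2983):
2983 = 3*875 + 358
875 = 2*358 + 159
358 = 2*159 + 40
159 = 3*40 + 39
40 = 1*39 + 1
39 = 39*1 + 0
gcd = 1, so a unique solution mod 2983 exists.
Back-substitute for the Bézout coefficients:
1 = 40 − 39
1 = −159 + 4·40
1 = 4·358 − 9·159
1 = −9·875 + 22·358
1 = 22·2983 − 75·875
So 875·(-75) ≡ 1 (mod 2983), giving 875⁻¹ ≡ 2908.
x ≡ 875⁻¹·231 ≡ 2908·231 ≡ 573 (mod 2983).

573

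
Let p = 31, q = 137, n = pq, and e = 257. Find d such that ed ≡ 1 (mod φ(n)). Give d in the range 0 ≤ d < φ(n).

φ(n) = (p−1)(q−1) = 30·136 = 4080.
Need d with 257·d ≡ 1 (mod 4080). Apply the extended Euclidean algorithm:
4080 = 15·257 + 225
257 = 1·225 + 32
225 = 7·32 + 1
32 = 32·1 + 0
Back-substitute:
1 = 225 − 7·32
1 = −7·257 + 8·225
1 = 8·4080 − 127·257
So 257·(-127) ≡ 1 (mod 4080), hence d ≡ -127 ≡ 3953 (mod 4080).

3953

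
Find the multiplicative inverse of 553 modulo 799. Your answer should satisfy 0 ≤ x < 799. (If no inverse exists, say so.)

393

Extended Euclidean algorithm:
799 = 1*553 + 246
553 = 2*246 + 61
246 = 4*61 + 2
61 = 30*2 + 1
2 = 2*1 + 0
The gcd is 1. Working backward:
1 = 61 − 30·2
1 = −30·246 + 121·61
1 = 121·553 − 272·246
1 = −272·799 + 393·553
So 553·393 ≡ 1 (mod 799).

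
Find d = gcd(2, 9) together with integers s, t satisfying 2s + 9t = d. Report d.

Apply Euclid's algorithm to 9 and 2:
9 = 4·2 + 1
2 = 2·1 + 0
gcd(2, 9) = 1.
Working backward:
1 = 9 − 4·2
So 1 = (1)·9 + (-4)·2.

1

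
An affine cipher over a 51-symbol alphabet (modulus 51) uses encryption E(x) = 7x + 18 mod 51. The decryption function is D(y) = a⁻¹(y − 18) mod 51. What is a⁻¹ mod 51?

gcd(51, 7) by repeated division:
51 = 7×7 + 2
7 = 3×2 + 1
2 = 2×1 + 0
gcd = 1, so the inverse exists. Back-substitute:
1 = 7 − 3·2
1 = −3·51 + 22·7
So 7·22 ≡ 1 (mod 51).

22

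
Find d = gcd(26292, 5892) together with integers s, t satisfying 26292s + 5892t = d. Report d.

12

Apply Euclid's algorithm to 26292 and 5892:
26292 = 4·5892 + 2724
5892 = 2·2724 + 444
2724 = 6·444 + 60
444 = 7·60 + 24
60 = 2·24 + 12
24 = 2·12 + 0
gcd(26292, 5892) = 12.
Working backward:
12 = 60 − 2·24
12 = −2·444 + 15·60
12 = 15·2724 − 92·444
12 = −92·5892 + 199·2724
12 = 199·26292 − 888·5892
So 12 = (199)·26292 + (-888)·5892.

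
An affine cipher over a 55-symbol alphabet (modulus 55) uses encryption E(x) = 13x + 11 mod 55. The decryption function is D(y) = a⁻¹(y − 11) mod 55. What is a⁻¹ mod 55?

gcd(55, 13) by repeated division:
55 = 4×13 + 3
13 = 4×3 + 1
3 = 3×1 + 0
gcd = 1, so the inverse exists. Back-substitute:
1 = 13 − 4·3
1 = −4·55 + 17·13
So 13·17 ≡ 1 (mod 55).

17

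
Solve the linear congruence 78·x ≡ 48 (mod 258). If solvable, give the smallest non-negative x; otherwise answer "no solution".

First find gcd(78, 258):
258 = 3*78 + 24
78 = 3*24 + 6
24 = 4*6 + 0
gcd = 6 and 6 | 48, so solutions exist. Divide through by 6: 13x ≡ 8 (mod 43).
Now find 13⁻¹ mod 43:
43 = 3×13 + 4
13 = 3×4 + 1
4 = 4×1 + 0
Back-substitute:
1 = 13 − 3·4
1 = −3·43 + 10·13
So 13⁻¹ ≡ 10 (mod 43).
Then x ≡ 10·8 ≡ 37 (mod 43); the smallest non-negative solution is x = 37.

37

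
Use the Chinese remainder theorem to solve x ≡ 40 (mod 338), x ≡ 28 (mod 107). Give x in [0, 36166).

Write x = 40 + 338·k. Then 338·k ≡ 28 − 40 ≡ 95 (mod 107).
Need 338⁻¹ mod 107. Extended Euclid on (107, 17):
107 = 6×17 + 5
17 = 3×5 + 2
5 = 2×2 + 1
2 = 2×1 + 0
Back-substitute:
1 = 5 − 2·2
1 = −2·17 + 7·5
1 = 7·107 − 44·17
338⁻¹ ≡ 63 (mod 107), so k ≡ 63·95 ≡ 100 (mod 107).
x = 40 + 338·100 = 33840.

33840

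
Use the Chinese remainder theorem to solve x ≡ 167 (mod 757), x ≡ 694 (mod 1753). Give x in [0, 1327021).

302210

Write x = 167 + 757·k. Then 757·k ≡ 694 − 167 ≡ 527 (mod 1753).
Need 757⁻¹ mod 1753. Extended Euclid on (1753, 757):
1753 = 2×757 + 239
757 = 3×239 + 40
239 = 5×40 + 39
40 = 1×39 + 1
39 = 39×1 + 0
Back-substitute:
1 = 40 − 39
1 = −239 + 6·40
1 = 6·757 − 19·239
1 = −19·1753 + 44·757
757⁻¹ ≡ 44 (mod 1753), so k ≡ 44·527 ≡ 399 (mod 1753).
x = 167 + 757·399 = 302210.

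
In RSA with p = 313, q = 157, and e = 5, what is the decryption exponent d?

19469

φ(n) = (p−1)(q−1) = 312·156 = 48672.
Need d with 5·d ≡ 1 (mod 48672). Apply the extended Euclidean algorithm:
48672 = 9734×5 + 2
5 = 2×2 + 1
2 = 2×1 + 0
Back-substitute:
1 = 5 − 2·2
1 = −2·48672 + 19469·5
So 5·19469 ≡ 1 (mod 48672), hence d = 19469.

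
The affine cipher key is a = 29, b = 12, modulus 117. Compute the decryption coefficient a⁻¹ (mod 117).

Run Euclid on (117, 29):
117 = 4*29 + 1
29 = 29*1 + 0
gcd = 1, so the inverse exists. Back-substitute:
1 = 117 − 4·29
So 29·(-4) ≡ 1 (mod 117), and -4 ≡ 113 (mod 117).

113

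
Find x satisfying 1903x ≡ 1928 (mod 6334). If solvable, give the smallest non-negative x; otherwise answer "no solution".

4308

First find gcd(1903, 6334):
6334 = 3*1903 + 625
1903 = 3*625 + 28
625 = 22*28 + 9
28 = 3*9 + 1
9 = 9*1 + 0
gcd = 1, so a unique solution mod 6334 exists.
Back-substitute for the Bézout coefficients:
1 = 28 − 3·9
1 = −3·625 + 67·28
1 = 67·1903 − 204·625
1 = −204·6334 + 679·1903
So 1903·(679) ≡ 1 (mod 6334), giving 1903⁻¹ ≡ 679.
x ≡ 1903⁻¹·1928 ≡ 679·1928 ≡ 4308 (mod 6334).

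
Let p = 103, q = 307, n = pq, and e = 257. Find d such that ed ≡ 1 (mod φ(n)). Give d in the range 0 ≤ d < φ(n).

φ(n) = (p−1)(q−1) = 102·306 = 31212.
Need d with 257·d ≡ 1 (mod 31212). Apply the extended Euclidean algorithm:
31212 = 121×257 + 115
257 = 2×115 + 27
115 = 4×27 + 7
27 = 3×7 + 6
7 = 1×6 + 1
6 = 6×1 + 0
Back-substitute:
1 = 7 − 6
1 = −27 + 4·7
1 = 4·115 − 17·27
1 = −17·257 + 38·115
1 = 38·31212 − 4615·257
So 257·(-4615) ≡ 1 (mod 31212), hence d ≡ -4615 ≡ 26597 (mod 31212).

26597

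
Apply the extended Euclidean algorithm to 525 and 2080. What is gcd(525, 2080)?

Euclidean algorithm:
2080 = 3*525 + 505
525 = 1*505 + 20
505 = 25*20 + 5
20 = 4*5 + 0
gcd(525, 2080) = 5.
Working backward:
5 = 505 − 25·20
5 = −25·525 + 26·505
5 = 26·2080 − 103·525
So 5 = (26)·2080 + (-103)·525.

5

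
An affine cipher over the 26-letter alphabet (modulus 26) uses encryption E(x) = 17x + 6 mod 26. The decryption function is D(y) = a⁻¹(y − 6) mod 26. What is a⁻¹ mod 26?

gcd(26, 17) by repeated division:
26 = 1×17 + 9
17 = 1×9 + 8
9 = 1×8 + 1
8 = 8×1 + 0
The gcd is 1. Working backward:
1 = 9 − 8
1 = −17 + 2·9
1 = 2·26 − 3·17
Hence 17⁻¹ ≡ -3 ≡ 23 (mod 26).

23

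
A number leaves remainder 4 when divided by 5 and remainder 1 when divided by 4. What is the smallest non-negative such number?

Write x = 4 + 5·k. Then 5·k ≡ 1 − 4 ≡ 1 (mod 4).
Need 5⁻¹ mod 4. Extended Euclid on (4, 1):
4 = 4×1 + 0
5⁻¹ ≡ 1 (mod 4), so k ≡ 1·1 ≡ 1 (mod 4).
x = 4 + 5·1 = 9.

9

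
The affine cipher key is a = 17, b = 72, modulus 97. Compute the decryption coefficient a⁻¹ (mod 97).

Extended Euclidean algorithm:
97 = 5×17 + 12
17 = 1×12 + 5
12 = 2×5 + 2
5 = 2×2 + 1
2 = 2×1 + 0
The gcd is 1. Working backward:
1 = 5 − 2·2
1 = −2·12 + 5·5
1 = 5·17 − 7·12
1 = −7·97 + 40·17
So 17·40 ≡ 1 (mod 97).

40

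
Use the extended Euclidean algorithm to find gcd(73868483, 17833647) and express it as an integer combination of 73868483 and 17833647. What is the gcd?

Euclidean algorithm:
73868483 = 4*17833647 + 2533895
17833647 = 7*2533895 + 96382
2533895 = 26*96382 + 27963
96382 = 3*27963 + 12493
27963 = 2*12493 + 2977
12493 = 4*2977 + 585
2977 = 5*585 + 52
585 = 11*52 + 13
52 = 4*13 + 0
gcd(73868483, 17833647) = 13.
Back-substituting:
13 = 585 − 11·52
13 = −11·2977 + 56·585
13 = 56·12493 − 235·2977
13 = −235·27963 + 526·12493
13 = 526·96382 − 1813·27963
13 = −1813·2533895 + 47664·96382
13 = 47664·17833647 − 335461·2533895
13 = −335461·73868483 + 1389508·17833647
So 13 = (-335461)·73868483 + (1389508)·17833647.

13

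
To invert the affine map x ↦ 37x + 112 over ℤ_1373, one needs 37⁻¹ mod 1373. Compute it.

334

Run Euclid on (1373, 37):
1373 = 37·37 + 4
37 = 9·4 + 1
4 = 4·1 + 0
Since gcd(37, 1373) = 1, back-substitute to write 1 as a combination:
1 = 37 − 9·4
1 = −9·1373 + 334·37
So 37·334 ≡ 1 (mod 1373).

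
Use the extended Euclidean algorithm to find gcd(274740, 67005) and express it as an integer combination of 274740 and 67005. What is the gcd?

Euclidean algorithm:
274740 = 4*67005 + 6720
67005 = 9*6720 + 6525
6720 = 1*6525 + 195
6525 = 33*195 + 90
195 = 2*90 + 15
90 = 6*15 + 0
gcd(274740, 67005) = 15.
Back-substituting:
15 = 195 − 2·90
15 = −2·6525 + 67·195
15 = 67·6720 − 69·6525
15 = −69·67005 + 688·6720
15 = 688·274740 − 2821·67005
So 15 = (688)·274740 + (-2821)·67005.

15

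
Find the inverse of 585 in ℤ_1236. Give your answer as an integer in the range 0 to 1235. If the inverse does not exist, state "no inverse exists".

no inverse exists

Compute gcd(585, 1236):
1236 = 2·585 + 66
585 = 8·66 + 57
66 = 1·57 + 9
57 = 6·9 + 3
9 = 3·3 + 0
Since gcd = 3 > 1, 585 is not a unit mod 1236.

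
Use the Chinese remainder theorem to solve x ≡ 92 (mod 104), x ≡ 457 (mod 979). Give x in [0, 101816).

79756

Write x = 92 + 104·k. Then 104·k ≡ 457 − 92 ≡ 365 (mod 979).
Need 104⁻¹ mod 979. Extended Euclid on (979, 104):
979 = 9·104 + 43
104 = 2·43 + 18
43 = 2·18 + 7
18 = 2·7 + 4
7 = 1·4 + 3
4 = 1·3 + 1
3 = 3·1 + 0
Back-substitute:
1 = 4 − 3
1 = −7 + 2·4
1 = 2·18 − 5·7
1 = −5·43 + 12·18
1 = 12·104 − 29·43
1 = −29·979 + 273·104
104⁻¹ ≡ 273 (mod 979), so k ≡ 273·365 ≡ 766 (mod 979).
x = 92 + 104·766 = 79756.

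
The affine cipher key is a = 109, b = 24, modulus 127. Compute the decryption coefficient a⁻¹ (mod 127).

Run Euclid on (127, 109):
127 = 1*109 + 18
109 = 6*18 + 1
18 = 18*1 + 0
Since gcd(109, 127) = 1, back-substitute to write 1 as a combination:
1 = 109 − 6·18
1 = −6·127 + 7·109
So 109·7 ≡ 1 (mod 127).

7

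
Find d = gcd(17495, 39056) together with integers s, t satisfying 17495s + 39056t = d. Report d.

Repeated division:
39056 = 2×17495 + 4066
17495 = 4×4066 + 1231
4066 = 3×1231 + 373
1231 = 3×373 + 112
373 = 3×112 + 37
112 = 3×37 + 1
37 = 37×1 + 0
gcd(17495, 39056) = 1.
Express as a combination:
1 = 112 − 3·37
1 = −3·373 + 10·112
1 = 10·1231 − 33·373
1 = −33·4066 + 109·1231
1 = 109·17495 − 469·4066
1 = −469·39056 + 1047·17495
So 1 = (-469)·39056 + (1047)·17495.

1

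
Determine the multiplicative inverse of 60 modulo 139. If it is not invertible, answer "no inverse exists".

95

Extended Euclidean algorithm:
139 = 2*60 + 19
60 = 3*19 + 3
19 = 6*3 + 1
3 = 3*1 + 0
gcd = 1, so the inverse exists. Back-substitute:
1 = 19 − 6·3
1 = −6·60 + 19·19
1 = 19·139 − 44·60
Hence 60⁻¹ ≡ -44 ≡ 95 (mod 139).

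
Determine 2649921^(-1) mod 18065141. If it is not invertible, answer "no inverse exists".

13812705

Run Euclid on (18065141, 2649921):
18065141 = 6·2649921 + 2165615
2649921 = 1·2165615 + 484306
2165615 = 4·484306 + 228391
484306 = 2·228391 + 27524
228391 = 8·27524 + 8199
27524 = 3·8199 + 2927
8199 = 2·2927 + 2345
2927 = 1·2345 + 582
2345 = 4·582 + 17
582 = 34·17 + 4
17 = 4·4 + 1
4 = 4·1 + 0
gcd = 1, so the inverse exists. Back-substitute:
1 = 17 − 4·4
1 = −4·582 + 137·17
1 = 137·2345 − 552·582
1 = −552·2927 + 689·2345
1 = 689·8199 − 1930·2927
1 = −1930·27524 + 6479·8199
1 = 6479·228391 − 53762·27524
1 = −53762·484306 + 114003·228391
1 = 114003·2165615 − 509774·484306
1 = −509774·2649921 + 623777·2165615
1 = 623777·18065141 − 4252436·2649921
Hence 2649921⁻¹ ≡ -4252436 ≡ 13812705 (mod 18065141).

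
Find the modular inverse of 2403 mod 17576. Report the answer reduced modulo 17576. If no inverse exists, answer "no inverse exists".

gcd(17576, 2403) by repeated division:
17576 = 7·2403 + 755
2403 = 3·755 + 138
755 = 5·138 + 65
138 = 2·65 + 8
65 = 8·8 + 1
8 = 8·1 + 0
Since gcd(2403, 17576) = 1, back-substitute to write 1 as a combination:
1 = 65 − 8·8
1 = −8·138 + 17·65
1 = 17·755 − 93·138
1 = −93·2403 + 296·755
1 = 296·17576 − 2165·2403
Thus 2403·(-2165) ≡ 1 (mod 17576); reducing, -2165 mod 17576 = 15411.

15411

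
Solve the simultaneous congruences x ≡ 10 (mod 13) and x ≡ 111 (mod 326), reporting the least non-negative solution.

1089

Write x = 10 + 13·k. Then 13·k ≡ 111 − 10 ≡ 101 (mod 326).
Need 13⁻¹ mod 326. Extended Euclid on (326, 13):
326 = 25*13 + 1
13 = 13*1 + 0
Back-substitute:
1 = 326 − 25·13
13⁻¹ ≡ 301 (mod 326), so k ≡ 301·101 ≡ 83 (mod 326).
x = 10 + 13·83 = 1089.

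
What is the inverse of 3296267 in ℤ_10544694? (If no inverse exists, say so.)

2194667

Apply the Euclidean algorithm to 10544694 and 3296267:
10544694 = 3·3296267 + 655893
3296267 = 5·655893 + 16802
655893 = 39·16802 + 615
16802 = 27·615 + 197
615 = 3·197 + 24
197 = 8·24 + 5
24 = 4·5 + 4
5 = 1·4 + 1
4 = 4·1 + 0
The gcd is 1. Working backward:
1 = 5 − 4
1 = −24 + 5·5
1 = 5·197 − 41·24
1 = −41·615 + 128·197
1 = 128·16802 − 3497·615
1 = −3497·655893 + 136511·16802
1 = 136511·3296267 − 686052·655893
1 = −686052·10544694 + 2194667·3296267
So 3296267·2194667 ≡ 1 (mod 10544694).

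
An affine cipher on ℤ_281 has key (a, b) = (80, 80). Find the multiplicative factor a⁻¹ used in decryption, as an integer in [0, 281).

Extended Euclidean algorithm:
281 = 3·80 + 41
80 = 1·41 + 39
41 = 1·39 + 2
39 = 19·2 + 1
2 = 2·1 + 0
Since gcd(80, 281) = 1, back-substitute to write 1 as a combination:
1 = 39 − 19·2
1 = −19·41 + 20·39
1 = 20·80 − 39·41
1 = −39·281 + 137·80
So 80·137 ≡ 1 (mod 281).

137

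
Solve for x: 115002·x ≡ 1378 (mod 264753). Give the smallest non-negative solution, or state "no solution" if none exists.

gcd(115002, 264753):
264753 = 2·115002 + 34749
115002 = 3·34749 + 10755
34749 = 3·10755 + 2484
10755 = 4·2484 + 819
2484 = 3·819 + 27
819 = 30·27 + 9
27 = 3·9 + 0
gcd = 9, but 9 ∤ 1378, so the congruence has no solution.

no solution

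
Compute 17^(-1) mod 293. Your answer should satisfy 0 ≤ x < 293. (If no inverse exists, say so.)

Apply the Euclidean algorithm to 293 and 17:
293 = 17*17 + 4
17 = 4*4 + 1
4 = 4*1 + 0
The gcd is 1. Working backward:
1 = 17 − 4·4
1 = −4·293 + 69·17
So 17·69 ≡ 1 (mod 293).

69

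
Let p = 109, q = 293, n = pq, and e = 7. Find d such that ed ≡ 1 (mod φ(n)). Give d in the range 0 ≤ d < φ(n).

φ(n) = (p−1)(q−1) = 108·292 = 31536.
Need d with 7·d ≡ 1 (mod 31536). Apply the extended Euclidean algorithm:
31536 = 4505*7 + 1
7 = 7*1 + 0
Back-substitute:
1 = 31536 − 4505·7
So 7·(-4505) ≡ 1 (mod 31536), hence d ≡ -4505 ≡ 27031 (mod 31536).

27031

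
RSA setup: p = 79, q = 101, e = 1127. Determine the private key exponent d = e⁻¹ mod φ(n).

φ(n) = (p−1)(q−1) = 78·100 = 7800.
Need d with 1127·d ≡ 1 (mod 7800). Apply the extended Euclidean algorithm:
7800 = 6×1127 + 1038
1127 = 1×1038 + 89
1038 = 11×89 + 59
89 = 1×59 + 30
59 = 1×30 + 29
30 = 1×29 + 1
29 = 29×1 + 0
Back-substitute:
1 = 30 − 29
1 = −59 + 2·30
1 = 2·89 − 3·59
1 = −3·1038 + 35·89
1 = 35·1127 − 38·1038
1 = −38·7800 + 263·1127
So 1127·263 ≡ 1 (mod 7800), hence d = 263.

263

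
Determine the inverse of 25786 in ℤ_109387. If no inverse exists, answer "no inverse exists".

Apply the Euclidean algorithm to 109387 and 25786:
109387 = 4·25786 + 6243
25786 = 4·6243 + 814
6243 = 7·814 + 545
814 = 1·545 + 269
545 = 2·269 + 7
269 = 38·7 + 3
7 = 2·3 + 1
3 = 3·1 + 0
gcd = 1, so the inverse exists. Back-substitute:
1 = 7 − 2·3
1 = −2·269 + 77·7
1 = 77·545 − 156·269
1 = −156·814 + 233·545
1 = 233·6243 − 1787·814
1 = −1787·25786 + 7381·6243
1 = 7381·109387 − 31311·25786
Thus 25786·(-31311) ≡ 1 (mod 109387); reducing, -31311 mod 109387 = 78076.

78076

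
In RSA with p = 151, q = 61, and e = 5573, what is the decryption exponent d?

φ(n) = (p−1)(q−1) = 150·60 = 9000.
Need d with 5573·d ≡ 1 (mod 9000). Apply the extended Euclidean algorithm:
9000 = 1×5573 + 3427
5573 = 1×3427 + 2146
3427 = 1×2146 + 1281
2146 = 1×1281 + 865
1281 = 1×865 + 416
865 = 2×416 + 33
416 = 12×33 + 20
33 = 1×20 + 13
20 = 1×13 + 7
13 = 1×7 + 6
7 = 1×6 + 1
6 = 6×1 + 0
Back-substitute:
1 = 7 − 6
1 = −13 + 2·7
1 = 2·20 − 3·13
1 = −3·33 + 5·20
1 = 5·416 − 63·33
1 = −63·865 + 131·416
1 = 131·1281 − 194·865
1 = −194·2146 + 325·1281
1 = 325·3427 − 519·2146
1 = −519·5573 + 844·3427
1 = 844·9000 − 1363·5573
So 5573·(-1363) ≡ 1 (mod 9000), hence d ≡ -1363 ≡ 7637 (mod 9000).

7637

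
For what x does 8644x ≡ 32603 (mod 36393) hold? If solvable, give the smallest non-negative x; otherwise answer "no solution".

21059

First find gcd(8644, 36393):
36393 = 4×8644 + 1817
8644 = 4×1817 + 1376
1817 = 1×1376 + 441
1376 = 3×441 + 53
441 = 8×53 + 17
53 = 3×17 + 2
17 = 8×2 + 1
2 = 2×1 + 0
gcd = 1, so a unique solution mod 36393 exists.
Back-substitute for the Bézout coefficients:
1 = 17 − 8·2
1 = −8·53 + 25·17
1 = 25·441 − 208·53
1 = −208·1376 + 649·441
1 = 649·1817 − 857·1376
1 = −857·8644 + 4077·1817
1 = 4077·36393 − 17165·8644
So 8644·(-17165) ≡ 1 (mod 36393), giving 8644⁻¹ ≡ 19228.
x ≡ 8644⁻¹·32603 ≡ 19228·32603 ≡ 21059 (mod 36393).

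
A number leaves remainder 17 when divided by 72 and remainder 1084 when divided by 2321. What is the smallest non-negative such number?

Write x = 17 + 72·k. Then 72·k ≡ 1084 − 17 ≡ 1067 (mod 2321).
Need 72⁻¹ mod 2321. Extended Euclid on (2321, 72):
2321 = 32·72 + 17
72 = 4·17 + 4
17 = 4·4 + 1
4 = 4·1 + 0
Back-substitute:
1 = 17 − 4·4
1 = −4·72 + 17·17
1 = 17·2321 − 548·72
72⁻¹ ≡ 1773 (mod 2321), so k ≡ 1773·1067 ≡ 176 (mod 2321).
x = 17 + 72·176 = 12689.

12689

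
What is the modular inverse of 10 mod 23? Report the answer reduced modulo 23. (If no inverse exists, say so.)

7

gcd(23, 10) by repeated division:
23 = 2·10 + 3
10 = 3·3 + 1
3 = 3·1 + 0
Since gcd(10, 23) = 1, back-substitute to write 1 as a combination:
1 = 10 − 3·3
1 = −3·23 + 7·10
So 10·7 ≡ 1 (mod 23).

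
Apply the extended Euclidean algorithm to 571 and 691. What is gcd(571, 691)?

Repeated division:
691 = 1×571 + 120
571 = 4×120 + 91
120 = 1×91 + 29
91 = 3×29 + 4
29 = 7×4 + 1
4 = 4×1 + 0
gcd(571, 691) = 1.
Back-substituting:
1 = 29 − 7·4
1 = −7·91 + 22·29
1 = 22·120 − 29·91
1 = −29·571 + 138·120
1 = 138·691 − 167·571
So 1 = (138)·691 + (-167)·571.

1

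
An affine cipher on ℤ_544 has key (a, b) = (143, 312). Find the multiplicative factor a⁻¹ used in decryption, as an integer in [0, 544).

Extended Euclidean algorithm:
544 = 3*143 + 115
143 = 1*115 + 28
115 = 4*28 + 3
28 = 9*3 + 1
3 = 3*1 + 0
The gcd is 1. Working backward:
1 = 28 − 9·3
1 = −9·115 + 37·28
1 = 37·143 − 46·115
1 = −46·544 + 175·143
So 143·175 ≡ 1 (mod 544).

175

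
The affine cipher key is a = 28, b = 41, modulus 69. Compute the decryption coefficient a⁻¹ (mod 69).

gcd(69, 28) by repeated division:
69 = 2*28 + 13
28 = 2*13 + 2
13 = 6*2 + 1
2 = 2*1 + 0
Since gcd(28, 69) = 1, back-substitute to write 1 as a combination:
1 = 13 − 6·2
1 = −6·28 + 13·13
1 = 13·69 − 32·28
Hence 28⁻¹ ≡ -32 ≡ 37 (mod 69).

37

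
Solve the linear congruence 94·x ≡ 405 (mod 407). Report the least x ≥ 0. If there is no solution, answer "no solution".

First find gcd(94, 407):
407 = 4·94 + 31
94 = 3·31 + 1
31 = 31·1 + 0
gcd = 1, so a unique solution mod 407 exists.
Back-substitute for the Bézout coefficients:
1 = 94 − 3·31
1 = −3·407 + 13·94
So 94·(13) ≡ 1 (mod 407), giving 94⁻¹ ≡ 13.
x ≡ 94⁻¹·405 ≡ 13·405 ≡ 381 (mod 407).

381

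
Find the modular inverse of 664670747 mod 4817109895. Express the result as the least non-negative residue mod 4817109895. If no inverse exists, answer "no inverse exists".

Compute gcd(664670747, 4817109895):
4817109895 = 7×664670747 + 164414666
664670747 = 4×164414666 + 7012083
164414666 = 23×7012083 + 3136757
7012083 = 2×3136757 + 738569
3136757 = 4×738569 + 182481
738569 = 4×182481 + 8645
182481 = 21×8645 + 936
8645 = 9×936 + 221
936 = 4×221 + 52
221 = 4×52 + 13
52 = 4×13 + 0
The gcd is 13, not 1, hence no inverse exists.

no inverse exists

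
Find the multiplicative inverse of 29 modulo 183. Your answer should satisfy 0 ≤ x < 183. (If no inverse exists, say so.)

101

Apply the Euclidean algorithm to 183 and 29:
183 = 6×29 + 9
29 = 3×9 + 2
9 = 4×2 + 1
2 = 2×1 + 0
gcd = 1, so the inverse exists. Back-substitute:
1 = 9 − 4·2
1 = −4·29 + 13·9
1 = 13·183 − 82·29
So 29·(-82) ≡ 1 (mod 183), and -82 ≡ 101 (mod 183).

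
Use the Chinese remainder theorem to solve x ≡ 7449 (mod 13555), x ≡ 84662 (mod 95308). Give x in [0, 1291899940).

291155294

Write x = 7449 + 13555·k. Then 13555·k ≡ 84662 − 7449 ≡ 77213 (mod 95308).
Need 13555⁻¹ mod 95308. Extended Euclid on (95308, 13555):
95308 = 7×13555 + 423
13555 = 32×423 + 19
423 = 22×19 + 5
19 = 3×5 + 4
5 = 1×4 + 1
4 = 4×1 + 0
Back-substitute:
1 = 5 − 4
1 = −19 + 4·5
1 = 4·423 − 89·19
1 = −89·13555 + 2852·423
1 = 2852·95308 − 20053·13555
13555⁻¹ ≡ 75255 (mod 95308), so k ≡ 75255·77213 ≡ 21479 (mod 95308).
x = 7449 + 13555·21479 = 291155294.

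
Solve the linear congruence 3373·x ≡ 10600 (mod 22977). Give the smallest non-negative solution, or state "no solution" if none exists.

262

First find gcd(3373, 22977):
22977 = 6×3373 + 2739
3373 = 1×2739 + 634
2739 = 4×634 + 203
634 = 3×203 + 25
203 = 8×25 + 3
25 = 8×3 + 1
3 = 3×1 + 0
gcd = 1, so a unique solution mod 22977 exists.
Back-substitute for the Bézout coefficients:
1 = 25 − 8·3
1 = −8·203 + 65·25
1 = 65·634 − 203·203
1 = −203·2739 + 877·634
1 = 877·3373 − 1080·2739
1 = −1080·22977 + 7357·3373
So 3373·(7357) ≡ 1 (mod 22977), giving 3373⁻¹ ≡ 7357.
x ≡ 3373⁻¹·10600 ≡ 7357·10600 ≡ 262 (mod 22977).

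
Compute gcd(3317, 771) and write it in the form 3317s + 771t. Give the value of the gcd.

1

Repeated division:
3317 = 4×771 + 233
771 = 3×233 + 72
233 = 3×72 + 17
72 = 4×17 + 4
17 = 4×4 + 1
4 = 4×1 + 0
gcd(3317, 771) = 1.
Back-substituting:
1 = 17 − 4·4
1 = −4·72 + 17·17
1 = 17·233 − 55·72
1 = −55·771 + 182·233
1 = 182·3317 − 783·771
So 1 = (182)·3317 + (-783)·771.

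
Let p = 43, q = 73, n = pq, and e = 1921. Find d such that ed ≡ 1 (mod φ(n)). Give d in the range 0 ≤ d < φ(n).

817

φ(n) = (p−1)(q−1) = 42·72 = 3024.
Need d with 1921·d ≡ 1 (mod 3024). Apply the extended Euclidean algorithm:
3024 = 1·1921 + 1103
1921 = 1·1103 + 818
1103 = 1·818 + 285
818 = 2·285 + 248
285 = 1·248 + 37
248 = 6·37 + 26
37 = 1·26 + 11
26 = 2·11 + 4
11 = 2·4 + 3
4 = 1·3 + 1
3 = 3·1 + 0
Back-substitute:
1 = 4 − 3
1 = −11 + 3·4
1 = 3·26 − 7·11
1 = −7·37 + 10·26
1 = 10·248 − 67·37
1 = −67·285 + 77·248
1 = 77·818 − 221·285
1 = −221·1103 + 298·818
1 = 298·1921 − 519·1103
1 = −519·3024 + 817·1921
So 1921·817 ≡ 1 (mod 3024), hence d = 817.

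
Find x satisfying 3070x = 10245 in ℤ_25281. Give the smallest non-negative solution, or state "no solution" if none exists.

First find gcd(3070, 25281):
25281 = 8·3070 + 721
3070 = 4·721 + 186
721 = 3·186 + 163
186 = 1·163 + 23
163 = 7·23 + 2
23 = 11·2 + 1
2 = 2·1 + 0
gcd = 1, so a unique solution mod 25281 exists.
Back-substitute for the Bézout coefficients:
1 = 23 − 11·2
1 = −11·163 + 78·23
1 = 78·186 − 89·163
1 = −89·721 + 345·186
1 = 345·3070 − 1469·721
1 = −1469·25281 + 12097·3070
So 3070·(12097) ≡ 1 (mod 25281), giving 3070⁻¹ ≡ 12097.
x ≡ 3070⁻¹·10245 ≡ 12097·10245 ≡ 6303 (mod 25281).

6303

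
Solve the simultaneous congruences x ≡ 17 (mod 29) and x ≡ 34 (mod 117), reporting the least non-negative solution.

1438

Write x = 17 + 29·k. Then 29·k ≡ 34 − 17 ≡ 17 (mod 117).
Need 29⁻¹ mod 117. Extended Euclid on (117, 29):
117 = 4*29 + 1
29 = 29*1 + 0
Back-substitute:
1 = 117 − 4·29
29⁻¹ ≡ 113 (mod 117), so k ≡ 113·17 ≡ 49 (mod 117).
x = 17 + 29·49 = 1438.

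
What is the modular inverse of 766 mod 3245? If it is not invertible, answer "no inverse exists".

Extended Euclidean algorithm:
3245 = 4·766 + 181
766 = 4·181 + 42
181 = 4·42 + 13
42 = 3·13 + 3
13 = 4·3 + 1
3 = 3·1 + 0
gcd = 1, so the inverse exists. Back-substitute:
1 = 13 − 4·3
1 = −4·42 + 13·13
1 = 13·181 − 56·42
1 = −56·766 + 237·181
1 = 237·3245 − 1004·766
Hence 766⁻¹ ≡ -1004 ≡ 2241 (mod 3245).

2241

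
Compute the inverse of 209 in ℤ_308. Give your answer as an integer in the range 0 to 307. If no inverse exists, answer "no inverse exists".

Euclidean algorithm on 308, 209:
308 = 1×209 + 99
209 = 2×99 + 11
99 = 9×11 + 0
gcd(209, 308) = 11 ≠ 1, so 209 has no multiplicative inverse modulo 308.

no inverse exists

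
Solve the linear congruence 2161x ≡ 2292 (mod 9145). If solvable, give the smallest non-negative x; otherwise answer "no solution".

First find gcd(2161, 9145):
9145 = 4×2161 + 501
2161 = 4×501 + 157
501 = 3×157 + 30
157 = 5×30 + 7
30 = 4×7 + 2
7 = 3×2 + 1
2 = 2×1 + 0
gcd = 1, so a unique solution mod 9145 exists.
Back-substitute for the Bézout coefficients:
1 = 7 − 3·2
1 = −3·30 + 13·7
1 = 13·157 − 68·30
1 = −68·501 + 217·157
1 = 217·2161 − 936·501
1 = −936·9145 + 3961·2161
So 2161·(3961) ≡ 1 (mod 9145), giving 2161⁻¹ ≡ 3961.
x ≡ 2161⁻¹·2292 ≡ 3961·2292 ≡ 6772 (mod 9145).

6772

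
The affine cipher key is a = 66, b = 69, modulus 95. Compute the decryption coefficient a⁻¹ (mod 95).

Run Euclid on (95, 66):
95 = 1*66 + 29
66 = 2*29 + 8
29 = 3*8 + 5
8 = 1*5 + 3
5 = 1*3 + 2
3 = 1*2 + 1
2 = 2*1 + 0
gcd = 1, so the inverse exists. Back-substitute:
1 = 3 − 2
1 = −5 + 2·3
1 = 2·8 − 3·5
1 = −3·29 + 11·8
1 = 11·66 − 25·29
1 = −25·95 + 36·66
So 66·36 ≡ 1 (mod 95).

36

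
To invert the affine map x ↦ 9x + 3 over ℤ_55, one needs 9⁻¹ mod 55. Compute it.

Extended Euclidean algorithm:
55 = 6×9 + 1
9 = 9×1 + 0
Since gcd(9, 55) = 1, back-substitute to write 1 as a combination:
1 = 55 − 6·9
Thus 9·(-6) ≡ 1 (mod 55); reducing, -6 mod 55 = 49.

49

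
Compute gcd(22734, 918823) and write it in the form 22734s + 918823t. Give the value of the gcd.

1

Repeated division:
918823 = 40·22734 + 9463
22734 = 2·9463 + 3808
9463 = 2·3808 + 1847
3808 = 2·1847 + 114
1847 = 16·114 + 23
114 = 4·23 + 22
23 = 1·22 + 1
22 = 22·1 + 0
gcd(22734, 918823) = 1.
Back-substituting:
1 = 23 − 22
1 = −114 + 5·23
1 = 5·1847 − 81·114
1 = −81·3808 + 167·1847
1 = 167·9463 − 415·3808
1 = −415·22734 + 997·9463
1 = 997·918823 − 40295·22734
So 1 = (997)·918823 + (-40295)·22734.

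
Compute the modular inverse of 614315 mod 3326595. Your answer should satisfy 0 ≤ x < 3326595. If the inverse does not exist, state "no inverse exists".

Euclidean algorithm on 3326595, 614315:
3326595 = 5*614315 + 255020
614315 = 2*255020 + 104275
255020 = 2*104275 + 46470
104275 = 2*46470 + 11335
46470 = 4*11335 + 1130
11335 = 10*1130 + 35
1130 = 32*35 + 10
35 = 3*10 + 5
10 = 2*5 + 0
The gcd is 5, not 1, hence no inverse exists.

no inverse exists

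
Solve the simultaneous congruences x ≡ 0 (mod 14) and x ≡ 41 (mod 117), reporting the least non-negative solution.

Write x = 0 + 14·k. Then 14·k ≡ 41 − 0 ≡ 41 (mod 117).
Need 14⁻¹ mod 117. Extended Euclid on (117, 14):
117 = 8·14 + 5
14 = 2·5 + 4
5 = 1·4 + 1
4 = 4·1 + 0
Back-substitute:
1 = 5 − 4
1 = −14 + 3·5
1 = 3·117 − 25·14
14⁻¹ ≡ 92 (mod 117), so k ≡ 92·41 ≡ 28 (mod 117).
x = 0 + 14·28 = 392.

392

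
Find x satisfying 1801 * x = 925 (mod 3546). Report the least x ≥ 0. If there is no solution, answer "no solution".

223

First find gcd(1801, 3546):
3546 = 1×1801 + 1745
1801 = 1×1745 + 56
1745 = 31×56 + 9
56 = 6×9 + 2
9 = 4×2 + 1
2 = 2×1 + 0
gcd = 1, so a unique solution mod 3546 exists.
Back-substitute for the Bézout coefficients:
1 = 9 − 4·2
1 = −4·56 + 25·9
1 = 25·1745 − 779·56
1 = −779·1801 + 804·1745
1 = 804·3546 − 1583·1801
So 1801·(-1583) ≡ 1 (mod 3546), giving 1801⁻¹ ≡ 1963.
x ≡ 1801⁻¹·925 ≡ 1963·925 ≡ 223 (mod 3546).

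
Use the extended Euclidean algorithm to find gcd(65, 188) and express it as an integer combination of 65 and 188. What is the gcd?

1

Euclidean algorithm:
188 = 2×65 + 58
65 = 1×58 + 7
58 = 8×7 + 2
7 = 3×2 + 1
2 = 2×1 + 0
gcd(65, 188) = 1.
Express as a combination:
1 = 7 − 3·2
1 = −3·58 + 25·7
1 = 25·65 − 28·58
1 = −28·188 + 81·65
So 1 = (-28)·188 + (81)·65.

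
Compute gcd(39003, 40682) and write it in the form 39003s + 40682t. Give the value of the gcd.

Repeated division:
40682 = 1·39003 + 1679
39003 = 23·1679 + 386
1679 = 4·386 + 135
386 = 2·135 + 116
135 = 1·116 + 19
116 = 6·19 + 2
19 = 9·2 + 1
2 = 2·1 + 0
gcd(39003, 40682) = 1.
Working backward:
1 = 19 − 9·2
1 = −9·116 + 55·19
1 = 55·135 − 64·116
1 = −64·386 + 183·135
1 = 183·1679 − 796·386
1 = −796·39003 + 18491·1679
1 = 18491·40682 − 19287·39003
So 1 = (18491)·40682 + (-19287)·39003.

1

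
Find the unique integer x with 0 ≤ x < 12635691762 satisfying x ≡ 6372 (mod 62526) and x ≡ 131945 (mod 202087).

509593272

Write x = 6372 + 62526·k. Then 62526·k ≡ 131945 − 6372 ≡ 125573 (mod 202087).
Need 62526⁻¹ mod 202087. Extended Euclid on (202087, 62526):
202087 = 3*62526 + 14509
62526 = 4*14509 + 4490
14509 = 3*4490 + 1039
4490 = 4*1039 + 334
1039 = 3*334 + 37
334 = 9*37 + 1
37 = 37*1 + 0
Back-substitute:
1 = 334 − 9·37
1 = −9·1039 + 28·334
1 = 28·4490 − 121·1039
1 = −121·14509 + 391·4490
1 = 391·62526 − 1685·14509
1 = −1685·202087 + 5446·62526
62526⁻¹ ≡ 5446 (mod 202087), so k ≡ 5446·125573 ≡ 8150 (mod 202087).
x = 6372 + 62526·8150 = 509593272.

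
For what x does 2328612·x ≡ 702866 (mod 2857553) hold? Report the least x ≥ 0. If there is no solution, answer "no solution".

2113565

First find gcd(2328612, 2857553):
2857553 = 1*2328612 + 528941
2328612 = 4*528941 + 212848
528941 = 2*212848 + 103245
212848 = 2*103245 + 6358
103245 = 16*6358 + 1517
6358 = 4*1517 + 290
1517 = 5*290 + 67
290 = 4*67 + 22
67 = 3*22 + 1
22 = 22*1 + 0
gcd = 1, so a unique solution mod 2857553 exists.
Back-substitute for the Bézout coefficients:
1 = 67 − 3·22
1 = −3·290 + 13·67
1 = 13·1517 − 68·290
1 = −68·6358 + 285·1517
1 = 285·103245 − 4628·6358
1 = −4628·212848 + 9541·103245
1 = 9541·528941 − 23710·212848
1 = −23710·2328612 + 104381·528941
1 = 104381·2857553 − 128091·2328612
So 2328612·(-128091) ≡ 1 (mod 2857553), giving 2328612⁻¹ ≡ 2729462.
x ≡ 2328612⁻¹·702866 ≡ 2729462·702866 ≡ 2113565 (mod 2857553).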